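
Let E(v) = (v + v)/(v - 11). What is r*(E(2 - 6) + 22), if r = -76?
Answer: -25688/15 ≈ -1712.5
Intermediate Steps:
E(v) = 2*v/(-11 + v) (E(v) = (2*v)/(-11 + v) = 2*v/(-11 + v))
r*(E(2 - 6) + 22) = -76*(2*(2 - 6)/(-11 + (2 - 6)) + 22) = -76*(2*(-4)/(-11 - 4) + 22) = -76*(2*(-4)/(-15) + 22) = -76*(2*(-4)*(-1/15) + 22) = -76*(8/15 + 22) = -76*338/15 = -25688/15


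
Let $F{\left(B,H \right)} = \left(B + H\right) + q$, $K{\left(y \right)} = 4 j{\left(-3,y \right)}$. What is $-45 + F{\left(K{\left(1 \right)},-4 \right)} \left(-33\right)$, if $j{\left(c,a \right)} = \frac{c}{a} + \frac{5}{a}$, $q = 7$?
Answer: $-408$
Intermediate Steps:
$j{\left(c,a \right)} = \frac{5}{a} + \frac{c}{a}$
$K{\left(y \right)} = \frac{8}{y}$ ($K{\left(y \right)} = 4 \frac{5 - 3}{y} = 4 \frac{1}{y} 2 = 4 \frac{2}{y} = \frac{8}{y}$)
$F{\left(B,H \right)} = 7 + B + H$ ($F{\left(B,H \right)} = \left(B + H\right) + 7 = 7 + B + H$)
$-45 + F{\left(K{\left(1 \right)},-4 \right)} \left(-33\right) = -45 + \left(7 + \frac{8}{1} - 4\right) \left(-33\right) = -45 + \left(7 + 8 \cdot 1 - 4\right) \left(-33\right) = -45 + \left(7 + 8 - 4\right) \left(-33\right) = -45 + 11 \left(-33\right) = -45 - 363 = -408$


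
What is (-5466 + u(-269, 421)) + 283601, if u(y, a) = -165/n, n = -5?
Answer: 278168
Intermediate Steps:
u(y, a) = 33 (u(y, a) = -165/(-5) = -165*(-1/5) = 33)
(-5466 + u(-269, 421)) + 283601 = (-5466 + 33) + 283601 = -5433 + 283601 = 278168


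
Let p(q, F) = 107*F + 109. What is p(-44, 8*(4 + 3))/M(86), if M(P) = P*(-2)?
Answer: -6101/172 ≈ -35.471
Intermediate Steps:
p(q, F) = 109 + 107*F
M(P) = -2*P
p(-44, 8*(4 + 3))/M(86) = (109 + 107*(8*(4 + 3)))/((-2*86)) = (109 + 107*(8*7))/(-172) = (109 + 107*56)*(-1/172) = (109 + 5992)*(-1/172) = 6101*(-1/172) = -6101/172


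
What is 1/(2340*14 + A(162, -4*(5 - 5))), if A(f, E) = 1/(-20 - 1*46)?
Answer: 66/2162159 ≈ 3.0525e-5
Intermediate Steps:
A(f, E) = -1/66 (A(f, E) = 1/(-20 - 46) = 1/(-66) = -1/66)
1/(2340*14 + A(162, -4*(5 - 5))) = 1/(2340*14 - 1/66) = 1/(32760 - 1/66) = 1/(2162159/66) = 66/2162159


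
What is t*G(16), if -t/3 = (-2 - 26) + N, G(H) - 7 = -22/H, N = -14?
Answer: 2835/4 ≈ 708.75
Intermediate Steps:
G(H) = 7 - 22/H
t = 126 (t = -3*((-2 - 26) - 14) = -3*(-28 - 14) = -3*(-42) = 126)
t*G(16) = 126*(7 - 22/16) = 126*(7 - 22*1/16) = 126*(7 - 11/8) = 126*(45/8) = 2835/4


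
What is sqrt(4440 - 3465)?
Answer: 5*sqrt(39) ≈ 31.225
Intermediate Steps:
sqrt(4440 - 3465) = sqrt(975) = 5*sqrt(39)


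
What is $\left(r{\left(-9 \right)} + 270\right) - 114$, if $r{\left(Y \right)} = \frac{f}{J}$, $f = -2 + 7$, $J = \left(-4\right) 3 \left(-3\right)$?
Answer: $\frac{5621}{36} \approx 156.14$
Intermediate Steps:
$J = 36$ ($J = \left(-12\right) \left(-3\right) = 36$)
$f = 5$
$r{\left(Y \right)} = \frac{5}{36}$
$\left(r{\left(-9 \right)} + 270\right) - 114 = \left(\frac{5}{36} + 270\right) - 114 = \frac{9725}{36} - 114 = \frac{5621}{36}$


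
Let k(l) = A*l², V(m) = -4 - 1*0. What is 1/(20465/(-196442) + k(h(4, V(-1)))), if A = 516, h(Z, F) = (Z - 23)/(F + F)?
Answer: 1571536/4573890029 ≈ 0.00034359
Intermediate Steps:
V(m) = -4 (V(m) = -4 + 0 = -4)
h(Z, F) = (-23 + Z)/(2*F) (h(Z, F) = (-23 + Z)/((2*F)) = (-23 + Z)*(1/(2*F)) = (-23 + Z)/(2*F))
k(l) = 516*l²
1/(20465/(-196442) + k(h(4, V(-1)))) = 1/(20465/(-196442) + 516*((½)*(-23 + 4)/(-4))²) = 1/(20465*(-1/196442) + 516*((½)*(-¼)*(-19))²) = 1/(-20465/196442 + 516*(19/8)²) = 1/(-20465/196442 + 516*(361/64)) = 1/(-20465/196442 + 46569/16) = 1/(4573890029/1571536) = 1571536/4573890029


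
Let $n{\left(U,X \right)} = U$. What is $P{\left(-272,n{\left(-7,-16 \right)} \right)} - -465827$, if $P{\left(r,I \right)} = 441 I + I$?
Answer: $462733$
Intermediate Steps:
$P{\left(r,I \right)} = 442 I$
$P{\left(-272,n{\left(-7,-16 \right)} \right)} - -465827 = 442 \left(-7\right) - -465827 = -3094 + 465827 = 462733$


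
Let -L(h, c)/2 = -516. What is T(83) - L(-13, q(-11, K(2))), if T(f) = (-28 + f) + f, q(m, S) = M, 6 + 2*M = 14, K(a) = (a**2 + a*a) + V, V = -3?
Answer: -894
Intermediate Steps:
K(a) = -3 + 2*a**2 (K(a) = (a**2 + a*a) - 3 = (a**2 + a**2) - 3 = 2*a**2 - 3 = -3 + 2*a**2)
M = 4 (M = -3 + (1/2)*14 = -3 + 7 = 4)
q(m, S) = 4
L(h, c) = 1032 (L(h, c) = -2*(-516) = 1032)
T(f) = -28 + 2*f
T(83) - L(-13, q(-11, K(2))) = (-28 + 2*83) - 1*1032 = (-28 + 166) - 1032 = 138 - 1032 = -894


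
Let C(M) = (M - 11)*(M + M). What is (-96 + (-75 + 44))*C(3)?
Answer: 6096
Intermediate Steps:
C(M) = 2*M*(-11 + M) (C(M) = (-11 + M)*(2*M) = 2*M*(-11 + M))
(-96 + (-75 + 44))*C(3) = (-96 + (-75 + 44))*(2*3*(-11 + 3)) = (-96 - 31)*(2*3*(-8)) = -127*(-48) = 6096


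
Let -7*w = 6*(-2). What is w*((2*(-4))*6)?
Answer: -576/7 ≈ -82.286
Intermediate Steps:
w = 12/7 (w = -6*(-2)/7 = -⅐*(-12) = 12/7 ≈ 1.7143)
w*((2*(-4))*6) = 12*((2*(-4))*6)/7 = 12*(-8*6)/7 = (12/7)*(-48) = -576/7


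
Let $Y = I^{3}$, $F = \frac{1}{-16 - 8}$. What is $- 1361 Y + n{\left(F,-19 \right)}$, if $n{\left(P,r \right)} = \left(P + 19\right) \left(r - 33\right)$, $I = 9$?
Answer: $- \frac{5958929}{6} \approx -9.9316 \cdot 10^{5}$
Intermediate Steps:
$F = - \frac{1}{24}$ ($F = \frac{1}{-24} = - \frac{1}{24} \approx -0.041667$)
$n{\left(P,r \right)} = \left(-33 + r\right) \left(19 + P\right)$ ($n{\left(P,r \right)} = \left(19 + P\right) \left(-33 + r\right) = \left(-33 + r\right) \left(19 + P\right)$)
$Y = 729$ ($Y = 9^{3} = 729$)
$- 1361 Y + n{\left(F,-19 \right)} = \left(-1361\right) 729 - \frac{5915}{6} = -992169 + \left(-627 + \frac{11}{8} - 361 + \frac{19}{24}\right) = -992169 - \frac{5915}{6} = - \frac{5958929}{6}$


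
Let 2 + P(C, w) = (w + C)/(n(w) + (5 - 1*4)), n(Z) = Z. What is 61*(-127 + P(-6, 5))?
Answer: -47275/6 ≈ -7879.2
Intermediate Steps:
P(C, w) = -2 + (C + w)/(1 + w) (P(C, w) = -2 + (w + C)/(w + (5 - 1*4)) = -2 + (C + w)/(w + (5 - 4)) = -2 + (C + w)/(w + 1) = -2 + (C + w)/(1 + w))
61*(-127 + P(-6, 5)) = 61*(-127 + (-2 - 6 - 1*5)/(1 + 5)) = 61*(-127 + (-2 - 6 - 5)/6) = 61*(-127 + (⅙)*(-13)) = 61*(-127 - 13/6) = 61*(-775/6) = -47275/6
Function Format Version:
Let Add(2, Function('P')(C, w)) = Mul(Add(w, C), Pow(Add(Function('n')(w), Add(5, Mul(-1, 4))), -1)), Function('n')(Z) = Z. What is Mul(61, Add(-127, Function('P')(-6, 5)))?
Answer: Rational(-47275, 6) ≈ -7879.2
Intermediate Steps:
Function('P')(C, w) = Add(-2, Mul(Pow(Add(1, w), -1), Add(C, w))) (Function('P')(C, w) = Add(-2, Mul(Add(w, C), Pow(Add(w, Add(5, Mul(-1, 4))), -1))) = Add(-2, Mul(Add(C, w), Pow(Add(w, Add(5, -4)), -1))) = Add(-2, Mul(Add(C, w), Pow(Add(w, 1), -1))) = Add(-2, Mul(Add(C, w), Pow(Add(1, w), -1))) = Add(-2, Mul(Pow(Add(1, w), -1), Add(C, w))))
Mul(61, Add(-127, Function('P')(-6, 5))) = Mul(61, Add(-127, Mul(Pow(Add(1, 5), -1), Add(-2, -6, Mul(-1, 5))))) = Mul(61, Add(-127, Mul(Pow(6, -1), Add(-2, -6, -5)))) = Mul(61, Add(-127, Mul(Rational(1, 6), -13))) = Mul(61, Add(-127, Rational(-13, 6))) = Mul(61, Rational(-775, 6)) = Rational(-47275, 6)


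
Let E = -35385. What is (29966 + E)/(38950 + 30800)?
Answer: -5419/69750 ≈ -0.077692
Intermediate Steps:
(29966 + E)/(38950 + 30800) = (29966 - 35385)/(38950 + 30800) = -5419/69750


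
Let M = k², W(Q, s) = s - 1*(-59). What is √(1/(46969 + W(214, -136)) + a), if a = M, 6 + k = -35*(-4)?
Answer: √9870681043419/23446 ≈ 134.00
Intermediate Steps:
W(Q, s) = 59 + s (W(Q, s) = s + 59 = 59 + s)
k = 134 (k = -6 - 35*(-4) = -6 + 140 = 134)
M = 17956 (M = 134² = 17956)
a = 17956
√(1/(46969 + W(214, -136)) + a) = √(1/(46969 + (59 - 136)) + 17956) = √(1/(46969 - 77) + 17956) = √(1/46892 + 17956) = √(841992753/46892) = √9870681043419/23446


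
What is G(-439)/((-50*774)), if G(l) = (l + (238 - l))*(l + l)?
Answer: 52241/9675 ≈ 5.3996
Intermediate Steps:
G(l) = 476*l (G(l) = 238*(2*l) = 476*l)
G(-439)/((-50*774)) = (476*(-439))/((-50*774)) = -208964/(-38700) = -208964*(-1/38700) = 52241/9675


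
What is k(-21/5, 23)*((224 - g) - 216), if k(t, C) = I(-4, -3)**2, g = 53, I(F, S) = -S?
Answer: -405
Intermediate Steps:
k(t, C) = 9 (k(t, C) = (-1*(-3))**2 = 3**2 = 9)
k(-21/5, 23)*((224 - g) - 216) = 9*((224 - 1*53) - 216) = 9*((224 - 53) - 216) = 9*(171 - 216) = 9*(-45) = -405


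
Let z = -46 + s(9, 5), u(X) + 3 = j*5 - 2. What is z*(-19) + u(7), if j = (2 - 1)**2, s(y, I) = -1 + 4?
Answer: 817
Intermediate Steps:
s(y, I) = 3
j = 1 (j = 1**2 = 1)
u(X) = 0 (u(X) = -3 + (1*5 - 2) = -3 + (5 - 2) = -3 + 3 = 0)
z = -43 (z = -46 + 3 = -43)
z*(-19) + u(7) = -43*(-19) + 0 = 817 + 0 = 817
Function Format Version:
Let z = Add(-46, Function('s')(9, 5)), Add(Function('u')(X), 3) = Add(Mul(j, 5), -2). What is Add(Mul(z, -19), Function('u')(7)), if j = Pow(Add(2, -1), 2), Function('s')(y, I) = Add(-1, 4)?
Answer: 817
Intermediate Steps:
Function('s')(y, I) = 3
j = 1 (j = Pow(1, 2) = 1)
Function('u')(X) = 0 (Function('u')(X) = Add(-3, Add(Mul(1, 5), -2)) = Add(-3, Add(5, -2)) = Add(-3, 3) = 0)
z = -43 (z = Add(-46, 3) = -43)
Add(Mul(z, -19), Function('u')(7)) = Add(Mul(-43, -19), 0) = Add(817, 0) = 817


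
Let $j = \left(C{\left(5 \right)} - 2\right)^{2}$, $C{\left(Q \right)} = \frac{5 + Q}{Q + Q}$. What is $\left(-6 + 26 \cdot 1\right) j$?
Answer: $20$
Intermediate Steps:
$C{\left(Q \right)} = \frac{5 + Q}{2 Q}$
$j = 1$ ($j = \left(\frac{5 + 5}{2 \cdot 5} - 2\right)^{2} = \left(\frac{1}{2} \cdot \frac{1}{5} \cdot 10 - 2\right)^{2} = \left(1 - 2\right)^{2} = \left(-1\right)^{2} = 1$)
$\left(-6 + 26 \cdot 1\right) j = \left(-6 + 26 \cdot 1\right) 1 = \left(-6 + 26\right) 1 = 20 \cdot 1 = 20$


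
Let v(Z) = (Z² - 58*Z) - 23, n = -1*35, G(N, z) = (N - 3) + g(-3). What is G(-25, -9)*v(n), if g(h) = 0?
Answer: -90496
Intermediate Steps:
G(N, z) = -3 + N (G(N, z) = (N - 3) + 0 = (-3 + N) + 0 = -3 + N)
n = -35
v(Z) = -23 + Z² - 58*Z
G(-25, -9)*v(n) = (-3 - 25)*(-23 + (-35)² - 58*(-35)) = -28*(-23 + 1225 + 2030) = -28*3232 = -90496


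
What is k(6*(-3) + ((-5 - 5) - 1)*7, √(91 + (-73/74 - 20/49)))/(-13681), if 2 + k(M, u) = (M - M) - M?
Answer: -93/13681 ≈ -0.0067977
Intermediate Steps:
k(M, u) = -2 - M (k(M, u) = -2 + ((M - M) - M) = -2 + (0 - M) = -2 - M)
k(6*(-3) + ((-5 - 5) - 1)*7, √(91 + (-73/74 - 20/49)))/(-13681) = (-2 - (6*(-3) + ((-5 - 5) - 1)*7))/(-13681) = (-2 - (-18 + (-10 - 1)*7))*(-1/13681) = (-2 - (-18 - 11*7))*(-1/13681) = (-2 - (-18 - 77))*(-1/13681) = (-2 - 1*(-95))*(-1/13681) = (-2 + 95)*(-1/13681) = 93*(-1/13681) = -93/13681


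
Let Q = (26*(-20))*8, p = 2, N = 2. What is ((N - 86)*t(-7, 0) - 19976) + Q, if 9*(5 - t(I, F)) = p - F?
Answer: -73612/3 ≈ -24537.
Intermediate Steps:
t(I, F) = 43/9 + F/9 (t(I, F) = 5 - (2 - F)/9 = 5 + (-2/9 + F/9) = 43/9 + F/9)
Q = -4160 (Q = -520*8 = -4160)
((N - 86)*t(-7, 0) - 19976) + Q = ((2 - 86)*(43/9 + (1/9)*0) - 19976) - 4160 = (-84*(43/9 + 0) - 19976) - 4160 = (-84*43/9 - 19976) - 4160 = (-1204/3 - 19976) - 4160 = -61132/3 - 4160 = -73612/3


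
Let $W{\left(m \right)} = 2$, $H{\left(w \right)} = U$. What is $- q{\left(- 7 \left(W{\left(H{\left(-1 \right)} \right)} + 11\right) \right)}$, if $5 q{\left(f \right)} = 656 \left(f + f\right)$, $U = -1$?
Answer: $\frac{119392}{5} \approx 23878.0$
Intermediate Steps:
$H{\left(w \right)} = -1$
$q{\left(f \right)} = \frac{1312 f}{5}$ ($q{\left(f \right)} = \frac{656 \left(f + f\right)}{5} = \frac{656 \cdot 2 f}{5} = \frac{1312 f}{5}$)
$- q{\left(- 7 \left(W{\left(H{\left(-1 \right)} \right)} + 11\right) \right)} = - \frac{1312 \left(- 7 \left(2 + 11\right)\right)}{5} = - \frac{1312 \left(\left(-7\right) 13\right)}{5} = - \frac{1312 \left(-91\right)}{5} = \left(-1\right) \left(- \frac{119392}{5}\right) = \frac{119392}{5}$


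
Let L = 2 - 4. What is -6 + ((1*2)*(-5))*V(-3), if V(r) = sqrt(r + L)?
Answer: -6 - 10*I*sqrt(5) ≈ -6.0 - 22.361*I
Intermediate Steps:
L = -2
V(r) = sqrt(-2 + r) (V(r) = sqrt(r - 2) = sqrt(-2 + r))
-6 + ((1*2)*(-5))*V(-3) = -6 + ((1*2)*(-5))*sqrt(-2 - 3) = -6 + (2*(-5))*sqrt(-5) = -6 - 10*I*sqrt(5)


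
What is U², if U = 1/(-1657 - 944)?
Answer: 1/6765201 ≈ 1.4782e-7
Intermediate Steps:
U = -1/2601 (U = 1/(-2601) = -1/2601 ≈ -0.00038447)
U² = (-1/2601)² = 1/6765201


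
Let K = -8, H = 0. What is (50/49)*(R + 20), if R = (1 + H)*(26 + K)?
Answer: 1900/49 ≈ 38.776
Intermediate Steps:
R = 18 (R = (1 + 0)*(26 - 8) = 1*18 = 18)
(50/49)*(R + 20) = (50/49)*(18 + 20) = (50*(1/49))*38 = (50/49)*38 = 1900/49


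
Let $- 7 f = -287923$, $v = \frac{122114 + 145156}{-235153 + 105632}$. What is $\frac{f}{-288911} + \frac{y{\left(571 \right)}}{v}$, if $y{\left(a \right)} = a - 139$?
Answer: $- \frac{18872526512059}{90086783465} \approx -209.49$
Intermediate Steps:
$y{\left(a \right)} = -139 + a$ ($y{\left(a \right)} = a - 139 = -139 + a$)
$v = - \frac{267270}{129521}$ ($v = \frac{267270}{-129521} = 267270 \left(- \frac{1}{129521}\right) = - \frac{267270}{129521} \approx -2.0635$)
$f = \frac{287923}{7}$ ($f = \left(- \frac{1}{7}\right) \left(-287923\right) = \frac{287923}{7} \approx 41132.0$)
$\frac{f}{-288911} + \frac{y{\left(571 \right)}}{v} = \frac{287923}{7 \left(-288911\right)} + \frac{-139 + 571}{- \frac{267270}{129521}} = \frac{287923}{7} \left(- \frac{1}{288911}\right) + 432 \left(- \frac{129521}{267270}\right) = - \frac{287923}{2022377} - \frac{9325512}{44545} = - \frac{18872526512059}{90086783465}$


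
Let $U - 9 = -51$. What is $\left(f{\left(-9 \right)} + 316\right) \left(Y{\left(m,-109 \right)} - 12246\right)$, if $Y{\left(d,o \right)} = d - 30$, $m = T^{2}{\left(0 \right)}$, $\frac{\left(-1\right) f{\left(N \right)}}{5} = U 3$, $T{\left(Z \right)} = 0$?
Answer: $-11613096$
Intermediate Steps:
$U = -42$ ($U = 9 - 51 = -42$)
$f{\left(N \right)} = 630$ ($f{\left(N \right)} = - 5 \left(\left(-42\right) 3\right) = \left(-5\right) \left(-126\right) = 630$)
$m = 0$ ($m = 0^{2} = 0$)
$Y{\left(d,o \right)} = -30 + d$ ($Y{\left(d,o \right)} = d - 30 = -30 + d$)
$\left(f{\left(-9 \right)} + 316\right) \left(Y{\left(m,-109 \right)} - 12246\right) = \left(630 + 316\right) \left(\left(-30 + 0\right) - 12246\right) = 946 \left(-30 - 12246\right) = 946 \left(-12276\right) = -11613096$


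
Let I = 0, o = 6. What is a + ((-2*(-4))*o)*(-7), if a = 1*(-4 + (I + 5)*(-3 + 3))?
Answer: -340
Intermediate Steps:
a = -4 (a = 1*(-4 + (0 + 5)*(-3 + 3)) = 1*(-4 + 5*0) = 1*(-4 + 0) = 1*(-4) = -4)
a + ((-2*(-4))*o)*(-7) = -4 + (-2*(-4)*6)*(-7) = -4 + (8*6)*(-7) = -4 + 48*(-7) = -4 - 336 = -340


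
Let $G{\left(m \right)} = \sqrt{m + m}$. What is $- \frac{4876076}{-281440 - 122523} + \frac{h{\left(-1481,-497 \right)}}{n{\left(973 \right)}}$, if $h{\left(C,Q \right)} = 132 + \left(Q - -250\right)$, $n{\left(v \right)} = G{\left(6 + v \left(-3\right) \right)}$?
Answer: $\frac{4876076}{403963} + \frac{115 i \sqrt{5826}}{5826} \approx 12.071 + 1.5067 i$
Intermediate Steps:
$G{\left(m \right)} = \sqrt{2} \sqrt{m}$ ($G{\left(m \right)} = \sqrt{2 m} = \sqrt{2} \sqrt{m}$)
$n{\left(v \right)} = \sqrt{2} \sqrt{6 - 3 v}$ ($n{\left(v \right)} = \sqrt{2} \sqrt{6 + v \left(-3\right)} = \sqrt{2} \sqrt{6 - 3 v}$)
$h{\left(C,Q \right)} = 382 + Q$ ($h{\left(C,Q \right)} = 132 + \left(Q + 250\right) = 132 + \left(250 + Q\right) = 382 + Q$)
$- \frac{4876076}{-281440 - 122523} + \frac{h{\left(-1481,-497 \right)}}{n{\left(973 \right)}} = - \frac{4876076}{-281440 - 122523} + \frac{382 - 497}{\sqrt{12 - 5838}} = - \frac{4876076}{-403963} - \frac{115}{\sqrt{12 - 5838}} = \left(-4876076\right) \left(- \frac{1}{403963}\right) - \frac{115}{\sqrt{-5826}} = \frac{4876076}{403963} - \frac{115}{i \sqrt{5826}} = \frac{4876076}{403963} - 115 \left(- \frac{i \sqrt{5826}}{5826}\right) = \frac{4876076}{403963} + \frac{115 i \sqrt{5826}}{5826}$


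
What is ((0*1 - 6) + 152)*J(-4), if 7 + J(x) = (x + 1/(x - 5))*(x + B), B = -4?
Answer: 34018/9 ≈ 3779.8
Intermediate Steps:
J(x) = -7 + (-4 + x)*(x + 1/(-5 + x)) (J(x) = -7 + (x + 1/(x - 5))*(x - 4) = -7 + (x + 1/(-5 + x))*(-4 + x) = -7 + (-4 + x)*(x + 1/(-5 + x)))
((0*1 - 6) + 152)*J(-4) = ((0*1 - 6) + 152)*((31 + (-4)**3 - 9*(-4)**2 + 14*(-4))/(-5 - 4)) = ((0 - 6) + 152)*((31 - 64 - 9*16 - 56)/(-9)) = (-6 + 152)*(-(31 - 64 - 144 - 56)/9) = 146*(-1/9*(-233)) = 146*(233/9) = 34018/9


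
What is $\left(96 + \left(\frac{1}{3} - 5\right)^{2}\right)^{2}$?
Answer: $\frac{1123600}{81} \approx 13872.0$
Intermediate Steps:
$\left(96 + \left(\frac{1}{3} - 5\right)^{2}\right)^{2} = \left(96 + \left(- \frac{14}{3}\right)^{2}\right)^{2} = \left(96 + \frac{196}{9}\right)^{2} = \left(\frac{1060}{9}\right)^{2} = \frac{1123600}{81}$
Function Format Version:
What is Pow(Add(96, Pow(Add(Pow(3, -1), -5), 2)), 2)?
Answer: Rational(1123600, 81) ≈ 13872.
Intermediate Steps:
Pow(Add(96, Pow(Add(Pow(3, -1), -5), 2)), 2) = Pow(Add(96, Pow(Add(Rational(1, 3), -5), 2)), 2) = Pow(Add(96, Pow(Rational(-14, 3), 2)), 2) = Pow(Add(96, Rational(196, 9)), 2) = Pow(Rational(1060, 9), 2) = Rational(1123600, 81)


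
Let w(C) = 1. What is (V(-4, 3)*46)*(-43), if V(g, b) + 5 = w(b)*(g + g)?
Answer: 25714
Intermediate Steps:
V(g, b) = -5 + 2*g (V(g, b) = -5 + 1*(g + g) = -5 + 1*(2*g) = -5 + 2*g)
(V(-4, 3)*46)*(-43) = ((-5 + 2*(-4))*46)*(-43) = ((-5 - 8)*46)*(-43) = -13*46*(-43) = -598*(-43) = 25714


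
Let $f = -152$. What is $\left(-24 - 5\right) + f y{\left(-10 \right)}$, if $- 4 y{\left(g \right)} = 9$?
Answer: $313$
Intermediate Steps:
$y{\left(g \right)} = - \frac{9}{4}$ ($y{\left(g \right)} = \left(- \frac{1}{4}\right) 9 = - \frac{9}{4}$)
$\left(-24 - 5\right) + f y{\left(-10 \right)} = \left(-24 - 5\right) - -342 = -29 + 342 = 313$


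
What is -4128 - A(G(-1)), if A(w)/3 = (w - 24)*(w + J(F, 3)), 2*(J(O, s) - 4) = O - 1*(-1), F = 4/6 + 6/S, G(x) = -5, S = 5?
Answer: -40903/10 ≈ -4090.3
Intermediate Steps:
F = 28/15 (F = 4/6 + 6/5 = 4*(⅙) + 6*(⅕) = ⅔ + 6/5 = 28/15 ≈ 1.8667)
J(O, s) = 9/2 + O/2 (J(O, s) = 4 + (O - 1*(-1))/2 = 4 + (O + 1)/2 = 4 + (1 + O)/2 = 4 + (½ + O/2) = 9/2 + O/2)
A(w) = 3*(-24 + w)*(163/30 + w) (A(w) = 3*((w - 24)*(w + (9/2 + (½)*(28/15)))) = 3*((-24 + w)*(w + (9/2 + 14/15))) = 3*((-24 + w)*(w + 163/30)) = 3*((-24 + w)*(163/30 + w)) = 3*(-24 + w)*(163/30 + w))
-4128 - A(G(-1)) = -4128 - (-1956/5 + 3*(-5)² - 557/10*(-5)) = -4128 - (-1956/5 + 3*25 + 557/2) = -4128 - (-1956/5 + 75 + 557/2) = -4128 - 1*(-377/10) = -4128 + 377/10 = -40903/10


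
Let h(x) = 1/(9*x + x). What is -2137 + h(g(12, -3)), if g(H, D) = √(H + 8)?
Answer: -2137 + √5/100 ≈ -2137.0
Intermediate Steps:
g(H, D) = √(8 + H)
h(x) = 1/(10*x)
-2137 + h(g(12, -3)) = -2137 + 1/(10*(√(8 + 12))) = -2137 + 1/(10*(√20)) = -2137 + 1/(10*((2*√5))) = -2137 + (√5/10)/10 = -2137 + √5/100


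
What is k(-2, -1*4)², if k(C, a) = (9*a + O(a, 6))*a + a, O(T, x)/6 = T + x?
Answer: 8464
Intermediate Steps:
O(T, x) = 6*T + 6*x (O(T, x) = 6*(T + x) = 6*T + 6*x)
k(C, a) = a + a*(36 + 15*a) (k(C, a) = (9*a + (6*a + 6*6))*a + a = (9*a + (6*a + 36))*a + a = (9*a + (36 + 6*a))*a + a = (36 + 15*a)*a + a = a*(36 + 15*a) + a = a + a*(36 + 15*a))
k(-2, -1*4)² = ((-1*4)*(37 + 15*(-1*4)))² = (-4*(37 + 15*(-4)))² = (-4*(37 - 60))² = (-4*(-23))² = 92² = 8464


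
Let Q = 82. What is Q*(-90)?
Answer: -7380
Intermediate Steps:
Q*(-90) = 82*(-90) = -7380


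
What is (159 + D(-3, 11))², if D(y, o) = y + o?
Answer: 27889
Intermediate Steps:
D(y, o) = o + y
(159 + D(-3, 11))² = (159 + (11 - 3))² = (159 + 8)² = 167² = 27889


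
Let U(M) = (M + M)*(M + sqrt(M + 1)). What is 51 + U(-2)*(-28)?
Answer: -173 + 112*I ≈ -173.0 + 112.0*I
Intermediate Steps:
U(M) = 2*M*(M + sqrt(1 + M)) (U(M) = (2*M)*(M + sqrt(1 + M)) = 2*M*(M + sqrt(1 + M)))
51 + U(-2)*(-28) = 51 + (2*(-2)*(-2 + sqrt(1 - 2)))*(-28) = 51 + (2*(-2)*(-2 + sqrt(-1)))*(-28) = 51 + (2*(-2)*(-2 + I))*(-28) = 51 + (8 - 4*I)*(-28) = 51 + (-224 + 112*I) = -173 + 112*I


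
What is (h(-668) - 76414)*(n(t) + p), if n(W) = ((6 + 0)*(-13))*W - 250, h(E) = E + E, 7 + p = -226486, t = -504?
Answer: 14572760250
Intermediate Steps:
p = -226493 (p = -7 - 226486 = -226493)
h(E) = 2*E
n(W) = -250 - 78*W (n(W) = (6*(-13))*W - 250 = -78*W - 250 = -250 - 78*W)
(h(-668) - 76414)*(n(t) + p) = (2*(-668) - 76414)*((-250 - 78*(-504)) - 226493) = (-1336 - 76414)*((-250 + 39312) - 226493) = -77750*(39062 - 226493) = -77750*(-187431) = 14572760250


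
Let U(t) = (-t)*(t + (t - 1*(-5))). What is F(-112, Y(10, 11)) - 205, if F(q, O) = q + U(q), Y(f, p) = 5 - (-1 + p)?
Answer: -24845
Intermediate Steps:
Y(f, p) = 6 - p (Y(f, p) = 5 + (1 - p) = 6 - p)
U(t) = -t*(5 + 2*t) (U(t) = (-t)*(t + (t + 5)) = (-t)*(t + (5 + t)) = (-t)*(5 + 2*t) = -t*(5 + 2*t))
F(q, O) = q - q*(5 + 2*q)
F(-112, Y(10, 11)) - 205 = 2*(-112)*(-2 - 1*(-112)) - 205 = 2*(-112)*(-2 + 112) - 205 = 2*(-112)*110 - 205 = -24640 - 205 = -24845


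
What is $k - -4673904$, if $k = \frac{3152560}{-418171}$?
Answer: $\frac{1954487957024}{418171} \approx 4.6739 \cdot 10^{6}$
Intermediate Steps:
$k = - \frac{3152560}{418171}$ ($k = 3152560 \left(- \frac{1}{418171}\right) = - \frac{3152560}{418171} \approx -7.5389$)
$k - -4673904 = - \frac{3152560}{418171} - -4673904 = - \frac{3152560}{418171} + 4673904 = \frac{1954487957024}{418171}$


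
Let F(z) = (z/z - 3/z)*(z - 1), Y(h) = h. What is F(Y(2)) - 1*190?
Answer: -381/2 ≈ -190.50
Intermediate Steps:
F(z) = (1 - 3/z)*(-1 + z)
F(Y(2)) - 1*190 = (-4 + 2 + 3/2) - 1*190 = (-4 + 2 + 3*(½)) - 190 = (-4 + 2 + 3/2) - 190 = -½ - 190 = -381/2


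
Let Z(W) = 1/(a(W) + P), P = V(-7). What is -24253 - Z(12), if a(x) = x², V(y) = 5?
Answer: -3613698/149 ≈ -24253.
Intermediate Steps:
P = 5
Z(W) = 1/(5 + W²) (Z(W) = 1/(W² + 5) = 1/(5 + W²))
-24253 - Z(12) = -24253 - 1/(5 + 12²) = -24253 - 1/(5 + 144) = -24253 - 1/149 = -3613698/149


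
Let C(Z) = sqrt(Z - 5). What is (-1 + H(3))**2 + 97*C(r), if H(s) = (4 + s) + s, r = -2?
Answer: 81 + 97*I*sqrt(7) ≈ 81.0 + 256.64*I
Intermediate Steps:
C(Z) = sqrt(-5 + Z)
H(s) = 4 + 2*s
(-1 + H(3))**2 + 97*C(r) = (-1 + (4 + 2*3))**2 + 97*sqrt(-5 - 2) = (-1 + (4 + 6))**2 + 97*sqrt(-7) = (-1 + 10)**2 + 97*(I*sqrt(7)) = 9**2 + 97*I*sqrt(7) = 81 + 97*I*sqrt(7)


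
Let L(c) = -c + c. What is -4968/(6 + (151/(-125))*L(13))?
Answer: -828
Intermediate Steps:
L(c) = 0
-4968/(6 + (151/(-125))*L(13)) = -4968/(6 + (151/(-125))*0) = -4968/(6 + (151*(-1/125))*0) = -4968/(6 - 151/125*0) = -4968/(6 + 0) = -4968/6 = -4968*⅙ = -828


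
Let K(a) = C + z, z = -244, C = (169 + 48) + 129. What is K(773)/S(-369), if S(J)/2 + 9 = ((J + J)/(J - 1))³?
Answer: -107637625/2247072 ≈ -47.901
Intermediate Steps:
C = 346 (C = 217 + 129 = 346)
S(J) = -18 + 16*J³/(-1 + J)³ (S(J) = -18 + 2*((J + J)/(J - 1))³ = -18 + 2*((2*J)/(-1 + J))³ = -18 + 2*(2*J/(-1 + J))³ = -18 + 2*(8*J³/(-1 + J)³) = -18 + 16*J³/(-1 + J)³)
K(a) = 102 (K(a) = 346 - 244 = 102)
K(773)/S(-369) = 102/(-18 + 16*(-369)³/(-1 - 369)³) = 102/(-18 + 16*(-50243409)/(-370)³) = 102/(-18 + 16*(-50243409)*(-1/50653000)) = 102/(-18 + 100486818/6331625) = 102/(-13482432/6331625) = 102*(-6331625/13482432) = -107637625/2247072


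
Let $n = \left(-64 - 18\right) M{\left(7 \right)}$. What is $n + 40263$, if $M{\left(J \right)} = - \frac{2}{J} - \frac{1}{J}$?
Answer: $\frac{282087}{7} \approx 40298.0$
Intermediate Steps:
$M{\left(J \right)} = - \frac{3}{J}$
$n = \frac{246}{7}$ ($n = \left(-64 - 18\right) \left(- \frac{3}{7}\right) = - 82 \left(\left(-3\right) \frac{1}{7}\right) = \left(-82\right) \left(- \frac{3}{7}\right) = \frac{246}{7} \approx 35.143$)
$n + 40263 = \frac{246}{7} + 40263 = \frac{282087}{7}$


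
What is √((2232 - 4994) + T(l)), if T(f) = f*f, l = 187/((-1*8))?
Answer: I*√141799/8 ≈ 47.07*I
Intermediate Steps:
l = -187/8 (l = 187/(-8) = 187*(-⅛) = -187/8 ≈ -23.375)
T(f) = f²
√((2232 - 4994) + T(l)) = √((2232 - 4994) + (-187/8)²) = √(-2762 + 34969/64) = √(-141799/64) = I*√141799/8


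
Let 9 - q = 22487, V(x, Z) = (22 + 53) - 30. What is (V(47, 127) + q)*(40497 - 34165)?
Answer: -142045756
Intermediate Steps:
V(x, Z) = 45 (V(x, Z) = 75 - 30 = 45)
q = -22478 (q = 9 - 1*22487 = 9 - 22487 = -22478)
(V(47, 127) + q)*(40497 - 34165) = (45 - 22478)*(40497 - 34165) = -22433*6332 = -142045756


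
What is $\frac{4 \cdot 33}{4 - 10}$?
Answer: $-22$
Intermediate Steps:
$\frac{4 \cdot 33}{4 - 10} = \frac{132}{-6} = 132 \left(- \frac{1}{6}\right) = -22$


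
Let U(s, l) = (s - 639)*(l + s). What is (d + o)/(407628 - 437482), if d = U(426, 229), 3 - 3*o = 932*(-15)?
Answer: 67427/14927 ≈ 4.5171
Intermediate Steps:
o = 4661 (o = 1 - 932*(-15)/3 = 1 - 1/3*(-13980) = 1 + 4660 = 4661)
U(s, l) = (-639 + s)*(l + s)
d = -139515 (d = 426**2 - 639*229 - 639*426 + 229*426 = 181476 - 146331 - 272214 + 97554 = -139515)
(d + o)/(407628 - 437482) = (-139515 + 4661)/(407628 - 437482) = -134854/(-29854) = -134854*(-1/29854) = 67427/14927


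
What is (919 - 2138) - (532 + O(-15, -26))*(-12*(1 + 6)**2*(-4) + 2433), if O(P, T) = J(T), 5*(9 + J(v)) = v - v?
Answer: -2503774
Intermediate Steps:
J(v) = -9 (J(v) = -9 + (v - v)/5 = -9 + (1/5)*0 = -9 + 0 = -9)
O(P, T) = -9
(919 - 2138) - (532 + O(-15, -26))*(-12*(1 + 6)**2*(-4) + 2433) = (919 - 2138) - (532 - 9)*(-12*(1 + 6)**2*(-4) + 2433) = -1219 - 523*(-12*7**2*(-4) + 2433) = -1219 - 523*(-12*49*(-4) + 2433) = -1219 - 523*(-588*(-4) + 2433) = -1219 - 523*(2352 + 2433) = -1219 - 523*4785 = -1219 - 1*2502555 = -1219 - 2502555 = -2503774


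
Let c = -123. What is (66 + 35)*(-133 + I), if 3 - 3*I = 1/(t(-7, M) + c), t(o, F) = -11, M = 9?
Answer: -5359363/402 ≈ -13332.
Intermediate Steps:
I = 403/402 (I = 1 - 1/(3*(-11 - 123)) = 1 - ⅓/(-134) = 1 - ⅓*(-1/134) = 1 + 1/402 = 403/402 ≈ 1.0025)
(66 + 35)*(-133 + I) = (66 + 35)*(-133 + 403/402) = 101*(-53063/402) = -5359363/402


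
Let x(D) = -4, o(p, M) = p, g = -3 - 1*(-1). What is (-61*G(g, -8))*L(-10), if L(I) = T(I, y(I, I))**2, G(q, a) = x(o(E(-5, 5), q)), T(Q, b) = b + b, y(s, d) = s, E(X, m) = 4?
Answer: 97600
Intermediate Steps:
g = -2 (g = -3 + 1 = -2)
T(Q, b) = 2*b
G(q, a) = -4
L(I) = 4*I**2 (L(I) = (2*I)**2 = 4*I**2)
(-61*G(g, -8))*L(-10) = (-61*(-4))*(4*(-10)**2) = 244*(4*100) = 244*400 = 97600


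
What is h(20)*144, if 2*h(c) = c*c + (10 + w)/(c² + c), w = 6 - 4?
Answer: 1008072/35 ≈ 28802.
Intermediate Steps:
w = 2
h(c) = c²/2 + 6/(c + c²) (h(c) = (c*c + (10 + 2)/(c² + c))/2 = (c² + 12/(c + c²))/2 = c²/2 + 6/(c + c²))
h(20)*144 = ((½)*(12 + 20³ + 20⁴)/(20*(1 + 20)))*144 = ((½)*(1/20)*(12 + 8000 + 160000)/21)*144 = ((½)*(1/20)*(1/21)*168012)*144 = (14001/70)*144 = 1008072/35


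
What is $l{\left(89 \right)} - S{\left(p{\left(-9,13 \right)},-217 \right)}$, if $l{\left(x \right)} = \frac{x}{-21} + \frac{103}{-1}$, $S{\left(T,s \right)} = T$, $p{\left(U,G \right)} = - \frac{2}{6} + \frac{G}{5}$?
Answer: $- \frac{11498}{105} \approx -109.5$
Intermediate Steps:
$p{\left(U,G \right)} = - \frac{1}{3} + \frac{G}{5}$ ($p{\left(U,G \right)} = \left(-2\right) \frac{1}{6} + G \frac{1}{5} = - \frac{1}{3} + \frac{G}{5}$)
$l{\left(x \right)} = -103 - \frac{x}{21}$ ($l{\left(x \right)} = x \left(- \frac{1}{21}\right) + 103 \left(-1\right) = - \frac{x}{21} - 103 = -103 - \frac{x}{21}$)
$l{\left(89 \right)} - S{\left(p{\left(-9,13 \right)},-217 \right)} = \left(-103 - \frac{89}{21}\right) - \left(- \frac{1}{3} + \frac{1}{5} \cdot 13\right) = \left(-103 - \frac{89}{21}\right) - \left(- \frac{1}{3} + \frac{13}{5}\right) = - \frac{2252}{21} - \frac{34}{15} = - \frac{11498}{105}$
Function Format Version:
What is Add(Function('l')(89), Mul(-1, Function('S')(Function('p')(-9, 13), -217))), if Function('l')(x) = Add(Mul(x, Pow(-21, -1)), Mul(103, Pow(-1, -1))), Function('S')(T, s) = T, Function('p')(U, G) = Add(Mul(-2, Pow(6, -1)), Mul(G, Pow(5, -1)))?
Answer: Rational(-11498, 105) ≈ -109.50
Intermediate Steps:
Function('p')(U, G) = Add(Rational(-1, 3), Mul(Rational(1, 5), G)) (Function('p')(U, G) = Add(Mul(-2, Rational(1, 6)), Mul(G, Rational(1, 5))) = Add(Rational(-1, 3), Mul(Rational(1, 5), G)))
Function('l')(x) = Add(-103, Mul(Rational(-1, 21), x)) (Function('l')(x) = Add(Mul(x, Rational(-1, 21)), Mul(103, -1)) = Add(Mul(Rational(-1, 21), x), -103) = Add(-103, Mul(Rational(-1, 21), x)))
Add(Function('l')(89), Mul(-1, Function('S')(Function('p')(-9, 13), -217))) = Add(Add(-103, Mul(Rational(-1, 21), 89)), Mul(-1, Add(Rational(-1, 3), Mul(Rational(1, 5), 13)))) = Add(Add(-103, Rational(-89, 21)), Mul(-1, Add(Rational(-1, 3), Rational(13, 5)))) = Add(Rational(-2252, 21), Mul(-1, Rational(34, 15))) = Add(Rational(-2252, 21), Rational(-34, 15)) = Rational(-11498, 105)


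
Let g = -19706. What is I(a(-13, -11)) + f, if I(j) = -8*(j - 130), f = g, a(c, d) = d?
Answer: -18578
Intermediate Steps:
f = -19706
I(j) = 1040 - 8*j (I(j) = -8*(-130 + j) = 1040 - 8*j)
I(a(-13, -11)) + f = (1040 - 8*(-11)) - 19706 = (1040 + 88) - 19706 = 1128 - 19706 = -18578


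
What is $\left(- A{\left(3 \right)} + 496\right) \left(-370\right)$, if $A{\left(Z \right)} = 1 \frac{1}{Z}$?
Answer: $- \frac{550190}{3} \approx -1.834 \cdot 10^{5}$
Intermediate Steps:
$A{\left(Z \right)} = \frac{1}{Z}$
$\left(- A{\left(3 \right)} + 496\right) \left(-370\right) = \left(- \frac{1}{3} + 496\right) \left(-370\right) = \frac{1487}{3} \left(-370\right) = - \frac{550190}{3}$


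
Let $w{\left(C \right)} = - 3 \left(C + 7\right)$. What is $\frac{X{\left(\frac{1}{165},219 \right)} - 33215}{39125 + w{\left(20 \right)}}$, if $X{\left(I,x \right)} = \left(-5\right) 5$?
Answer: $- \frac{8310}{9761} \approx -0.85135$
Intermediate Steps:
$w{\left(C \right)} = -21 - 3 C$ ($w{\left(C \right)} = - 3 \left(7 + C\right) = -21 - 3 C$)
$X{\left(I,x \right)} = -25$
$\frac{X{\left(\frac{1}{165},219 \right)} - 33215}{39125 + w{\left(20 \right)}} = \frac{-25 - 33215}{39125 - 81} = - \frac{33240}{39125 - 81} = - \frac{33240}{39044} = \left(-33240\right) \frac{1}{39044} = - \frac{8310}{9761}$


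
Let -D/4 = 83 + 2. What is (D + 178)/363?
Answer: -54/121 ≈ -0.44628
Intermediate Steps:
D = -340 (D = -4*(83 + 2) = -4*85 = -340)
(D + 178)/363 = (-340 + 178)/363 = -162*1/363 = -54/121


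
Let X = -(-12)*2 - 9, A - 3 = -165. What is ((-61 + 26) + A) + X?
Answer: -182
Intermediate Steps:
A = -162 (A = 3 - 165 = -162)
X = 15 (X = -4*(-6) - 9 = 24 - 9 = 15)
((-61 + 26) + A) + X = ((-61 + 26) - 162) + 15 = (-35 - 162) + 15 = -197 + 15 = -182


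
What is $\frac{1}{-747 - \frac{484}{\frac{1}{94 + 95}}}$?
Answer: $- \frac{1}{92223} \approx -1.0843 \cdot 10^{-5}$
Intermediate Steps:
$\frac{1}{-747 - \frac{484}{\frac{1}{94 + 95}}} = \frac{1}{-747 - \frac{484}{\frac{1}{189}}} = \frac{1}{-747 - 484 \frac{1}{\frac{1}{189}}} = \frac{1}{-747 - 91476} = \frac{1}{-92223} = - \frac{1}{92223}$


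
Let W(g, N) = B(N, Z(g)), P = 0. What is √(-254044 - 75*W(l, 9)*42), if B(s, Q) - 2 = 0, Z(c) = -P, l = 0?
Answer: 2*I*√65086 ≈ 510.24*I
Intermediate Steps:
Z(c) = 0 (Z(c) = -1*0 = 0)
B(s, Q) = 2 (B(s, Q) = 2 + 0 = 2)
W(g, N) = 2
√(-254044 - 75*W(l, 9)*42) = √(-254044 - 75*2*42) = √(-254044 - 150*42) = √(-254044 - 6300) = √(-260344) = 2*I*√65086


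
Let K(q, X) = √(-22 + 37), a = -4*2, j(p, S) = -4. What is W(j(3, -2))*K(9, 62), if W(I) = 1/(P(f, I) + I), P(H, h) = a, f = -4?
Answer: -√15/12 ≈ -0.32275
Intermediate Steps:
a = -8
K(q, X) = √15
P(H, h) = -8
W(I) = 1/(-8 + I)
W(j(3, -2))*K(9, 62) = √15/(-8 - 4) = √15/(-12) = -√15/12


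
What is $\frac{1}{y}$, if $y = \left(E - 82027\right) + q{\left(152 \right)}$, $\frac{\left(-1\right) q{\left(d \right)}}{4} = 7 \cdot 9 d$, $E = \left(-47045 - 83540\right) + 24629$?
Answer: $- \frac{1}{226287} \approx -4.4192 \cdot 10^{-6}$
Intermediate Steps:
$E = -105956$ ($E = \left(-47045 - 83540\right) + 24629 = -130585 + 24629 = -105956$)
$q{\left(d \right)} = - 252 d$ ($q{\left(d \right)} = - 4 \cdot 7 \cdot 9 d = - 4 \cdot 63 d = - 252 d$)
$y = -226287$ ($y = \left(-105956 - 82027\right) - 38304 = -187983 - 38304 = -226287$)
$\frac{1}{y} = \frac{1}{-226287} = - \frac{1}{226287}$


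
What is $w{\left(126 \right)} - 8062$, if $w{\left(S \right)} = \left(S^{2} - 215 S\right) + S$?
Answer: $-19150$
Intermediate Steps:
$w{\left(S \right)} = S^{2} - 214 S$
$w{\left(126 \right)} - 8062 = 126 \left(-214 + 126\right) - 8062 = 126 \left(-88\right) - 8062 = -11088 - 8062 = -19150$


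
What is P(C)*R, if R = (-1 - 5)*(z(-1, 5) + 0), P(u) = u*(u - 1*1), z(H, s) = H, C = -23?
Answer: 3312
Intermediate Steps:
P(u) = u*(-1 + u) (P(u) = u*(u - 1) = u*(-1 + u))
R = 6 (R = (-1 - 5)*(-1 + 0) = -6*(-1) = 6)
P(C)*R = -23*(-1 - 23)*6 = -23*(-24)*6 = 552*6 = 3312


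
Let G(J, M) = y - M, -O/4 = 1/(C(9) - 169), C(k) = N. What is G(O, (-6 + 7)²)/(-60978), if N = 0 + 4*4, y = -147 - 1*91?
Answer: 239/60978 ≈ 0.0039194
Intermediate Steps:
y = -238 (y = -147 - 91 = -238)
N = 16 (N = 0 + 16 = 16)
C(k) = 16
O = 4/153 (O = -4/(16 - 169) = -4/(-153) = -4*(-1/153) = 4/153 ≈ 0.026144)
G(J, M) = -238 - M
G(O, (-6 + 7)²)/(-60978) = (-238 - (-6 + 7)²)/(-60978) = (-238 - 1*1²)*(-1/60978) = (-238 - 1*1)*(-1/60978) = (-238 - 1)*(-1/60978) = -239*(-1/60978) = 239/60978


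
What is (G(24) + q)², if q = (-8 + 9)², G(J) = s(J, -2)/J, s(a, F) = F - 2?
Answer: 25/36 ≈ 0.69444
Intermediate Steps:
s(a, F) = -2 + F
G(J) = -4/J (G(J) = (-2 - 2)/J = -4/J)
q = 1 (q = 1² = 1)
(G(24) + q)² = (-4/24 + 1)² = (-4*1/24 + 1)² = (-⅙ + 1)² = (⅚)² = 25/36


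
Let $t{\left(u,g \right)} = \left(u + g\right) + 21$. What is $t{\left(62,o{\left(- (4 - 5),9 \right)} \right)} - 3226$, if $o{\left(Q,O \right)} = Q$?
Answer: $-3142$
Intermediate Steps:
$t{\left(u,g \right)} = 21 + g + u$ ($t{\left(u,g \right)} = \left(g + u\right) + 21 = 21 + g + u$)
$t{\left(62,o{\left(- (4 - 5),9 \right)} \right)} - 3226 = \left(21 - \left(4 - 5\right) + 62\right) - 3226 = \left(21 - -1 + 62\right) - 3226 = \left(21 + 1 + 62\right) - 3226 = 84 - 3226 = -3142$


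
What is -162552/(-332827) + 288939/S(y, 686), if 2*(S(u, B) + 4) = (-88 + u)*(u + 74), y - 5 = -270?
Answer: 203291844186/22437532205 ≈ 9.0603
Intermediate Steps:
y = -265 (y = 5 - 270 = -265)
S(u, B) = -4 + (-88 + u)*(74 + u)/2 (S(u, B) = -4 + ((-88 + u)*(u + 74))/2 = -4 + ((-88 + u)*(74 + u))/2 = -4 + (-88 + u)*(74 + u)/2)
-162552/(-332827) + 288939/S(y, 686) = -162552/(-332827) + 288939/(-3260 + (½)*(-265)² - 7*(-265)) = -162552*(-1/332827) + 288939/(-3260 + (½)*70225 + 1855) = 162552/332827 + 288939/(-3260 + 70225/2 + 1855) = 162552/332827 + 288939/(67415/2) = 162552/332827 + 288939*(2/67415) = 162552/332827 + 577878/67415 = 203291844186/22437532205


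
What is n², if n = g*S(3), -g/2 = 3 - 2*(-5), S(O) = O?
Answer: 6084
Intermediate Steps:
g = -26 (g = -2*(3 - 2*(-5)) = -2*(3 + 10) = -2*13 = -26)
n = -78 (n = -26*3 = -78)
n² = (-78)² = 6084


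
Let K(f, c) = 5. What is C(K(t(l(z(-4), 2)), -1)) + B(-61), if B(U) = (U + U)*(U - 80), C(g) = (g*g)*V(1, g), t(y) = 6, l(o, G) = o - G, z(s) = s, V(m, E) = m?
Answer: 17227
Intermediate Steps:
C(g) = g² (C(g) = (g*g)*1 = g²*1 = g²)
B(U) = 2*U*(-80 + U) (B(U) = (2*U)*(-80 + U) = 2*U*(-80 + U))
C(K(t(l(z(-4), 2)), -1)) + B(-61) = 5² + 2*(-61)*(-80 - 61) = 25 + 2*(-61)*(-141) = 25 + 17202 = 17227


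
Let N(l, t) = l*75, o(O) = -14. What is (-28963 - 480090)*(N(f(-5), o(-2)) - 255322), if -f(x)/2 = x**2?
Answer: 131881378816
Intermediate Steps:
f(x) = -2*x**2
N(l, t) = 75*l
(-28963 - 480090)*(N(f(-5), o(-2)) - 255322) = (-28963 - 480090)*(75*(-2*(-5)**2) - 255322) = -509053*(75*(-2*25) - 255322) = -509053*(75*(-50) - 255322) = -509053*(-3750 - 255322) = -509053*(-259072) = 131881378816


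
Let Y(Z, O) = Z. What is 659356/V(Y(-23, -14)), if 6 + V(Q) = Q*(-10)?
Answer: 164839/56 ≈ 2943.6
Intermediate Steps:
V(Q) = -6 - 10*Q (V(Q) = -6 + Q*(-10) = -6 - 10*Q)
659356/V(Y(-23, -14)) = 659356/(-6 - 10*(-23)) = 659356/(-6 + 230) = 659356/224 = 659356*(1/224) = 164839/56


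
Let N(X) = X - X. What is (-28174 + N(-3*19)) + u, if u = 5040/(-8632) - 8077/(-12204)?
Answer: -370997473621/13168116 ≈ -28174.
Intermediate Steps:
N(X) = 0
u = 1026563/13168116 (u = 5040*(-1/8632) - 8077*(-1/12204) = -630/1079 + 8077/12204 = 1026563/13168116 ≈ 0.077958)
(-28174 + N(-3*19)) + u = (-28174 + 0) + 1026563/13168116 = -28174 + 1026563/13168116 = -370997473621/13168116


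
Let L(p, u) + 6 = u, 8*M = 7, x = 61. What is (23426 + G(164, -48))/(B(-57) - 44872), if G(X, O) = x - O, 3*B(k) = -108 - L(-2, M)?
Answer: -564840/1077751 ≈ -0.52409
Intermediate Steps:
M = 7/8 (M = (⅛)*7 = 7/8 ≈ 0.87500)
L(p, u) = -6 + u
B(k) = -823/24 (B(k) = (-108 - (-6 + 7/8))/3 = (-108 - 1*(-41/8))/3 = (-108 + 41/8)/3 = (⅓)*(-823/8) = -823/24)
G(X, O) = 61 - O
(23426 + G(164, -48))/(B(-57) - 44872) = (23426 + (61 - 1*(-48)))/(-823/24 - 44872) = (23426 + (61 + 48))/(-1077751/24) = (23426 + 109)*(-24/1077751) = 23535*(-24/1077751) = -564840/1077751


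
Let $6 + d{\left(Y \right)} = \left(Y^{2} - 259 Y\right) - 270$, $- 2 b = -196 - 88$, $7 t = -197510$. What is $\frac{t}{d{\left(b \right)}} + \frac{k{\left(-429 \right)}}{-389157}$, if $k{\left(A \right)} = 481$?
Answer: $\frac{2560184348}{1533667737} \approx 1.6693$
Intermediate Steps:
$t = - \frac{197510}{7}$ ($t = \frac{1}{7} \left(-197510\right) = - \frac{197510}{7} \approx -28216.0$)
$b = 142$ ($b = - \frac{-196 - 88}{2} = \left(- \frac{1}{2}\right) \left(-284\right) = 142$)
$d{\left(Y \right)} = -276 + Y^{2} - 259 Y$ ($d{\left(Y \right)} = -6 - \left(270 - Y^{2} + 259 Y\right) = -276 + Y^{2} - 259 Y$)
$\frac{t}{d{\left(b \right)}} + \frac{k{\left(-429 \right)}}{-389157} = - \frac{197510}{7 \left(-276 + 142^{2} - 36778\right)} + \frac{481}{-389157} = - \frac{197510}{7 \left(-276 + 20164 - 36778\right)} + 481 \left(- \frac{1}{389157}\right) = - \frac{197510}{7 \left(-16890\right)} - \frac{481}{389157} = \left(- \frac{197510}{7}\right) \left(- \frac{1}{16890}\right) - \frac{481}{389157} = \frac{19751}{11823} - \frac{481}{389157} = \frac{2560184348}{1533667737}$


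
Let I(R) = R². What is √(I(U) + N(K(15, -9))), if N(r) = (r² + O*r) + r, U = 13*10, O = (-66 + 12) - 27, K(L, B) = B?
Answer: √17701 ≈ 133.05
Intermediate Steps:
O = -81 (O = -54 - 27 = -81)
U = 130
N(r) = r² - 80*r (N(r) = (r² - 81*r) + r = r² - 80*r)
√(I(U) + N(K(15, -9))) = √(130² - 9*(-80 - 9)) = √(16900 - 9*(-89)) = √(16900 + 801) = √17701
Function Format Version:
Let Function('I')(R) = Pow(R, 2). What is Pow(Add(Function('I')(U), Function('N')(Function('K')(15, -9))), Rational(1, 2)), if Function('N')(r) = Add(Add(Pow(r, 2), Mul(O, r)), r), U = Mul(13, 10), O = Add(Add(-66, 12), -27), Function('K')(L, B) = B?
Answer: Pow(17701, Rational(1, 2)) ≈ 133.05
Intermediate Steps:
O = -81 (O = Add(-54, -27) = -81)
U = 130
Function('N')(r) = Add(Pow(r, 2), Mul(-80, r)) (Function('N')(r) = Add(Add(Pow(r, 2), Mul(-81, r)), r) = Add(Pow(r, 2), Mul(-80, r)))
Pow(Add(Function('I')(U), Function('N')(Function('K')(15, -9))), Rational(1, 2)) = Pow(Add(Pow(130, 2), Mul(-9, Add(-80, -9))), Rational(1, 2)) = Pow(Add(16900, Mul(-9, -89)), Rational(1, 2)) = Pow(Add(16900, 801), Rational(1, 2)) = Pow(17701, Rational(1, 2))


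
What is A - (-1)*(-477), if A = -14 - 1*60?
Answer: -551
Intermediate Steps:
A = -74 (A = -14 - 60 = -74)
A - (-1)*(-477) = -74 - (-1)*(-477) = -74 - 1*477 = -74 - 477 = -551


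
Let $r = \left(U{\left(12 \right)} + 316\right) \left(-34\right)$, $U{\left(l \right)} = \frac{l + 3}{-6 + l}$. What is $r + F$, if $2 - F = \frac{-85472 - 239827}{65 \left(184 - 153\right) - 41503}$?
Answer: $- \frac{427861875}{39488} \approx -10835.0$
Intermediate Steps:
$U{\left(l \right)} = \frac{3 + l}{-6 + l}$
$F = - \frac{246323}{39488}$ ($F = 2 - \frac{-85472 - 239827}{65 \left(184 - 153\right) - 41503} = 2 - - \frac{325299}{65 \cdot 31 - 41503} = 2 - - \frac{325299}{2015 - 41503} = 2 - - \frac{325299}{-39488} = 2 - \left(-325299\right) \left(- \frac{1}{39488}\right) = 2 - \frac{325299}{39488} = - \frac{246323}{39488} \approx -6.2379$)
$r = -10829$ ($r = \left(\frac{3 + 12}{-6 + 12} + 316\right) \left(-34\right) = \left(\frac{1}{6} \cdot 15 + 316\right) \left(-34\right) = \left(\frac{5}{2} + 316\right) \left(-34\right) = \frac{637}{2} \left(-34\right) = -10829$)
$r + F = -10829 - \frac{246323}{39488} = - \frac{427861875}{39488}$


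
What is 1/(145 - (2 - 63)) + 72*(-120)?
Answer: -1779839/206 ≈ -8640.0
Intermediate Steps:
1/(145 - (2 - 63)) + 72*(-120) = 1/(145 - 1*(-61)) - 8640 = 1/(145 + 61) - 8640 = 1/206 - 8640 = -1779839/206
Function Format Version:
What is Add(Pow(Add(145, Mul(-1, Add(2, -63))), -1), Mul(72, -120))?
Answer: Rational(-1779839, 206) ≈ -8640.0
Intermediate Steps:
Add(Pow(Add(145, Mul(-1, Add(2, -63))), -1), Mul(72, -120)) = Add(Pow(Add(145, Mul(-1, -61)), -1), -8640) = Add(Pow(Add(145, 61), -1), -8640) = Add(Pow(206, -1), -8640) = Add(Rational(1, 206), -8640) = Rational(-1779839, 206)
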